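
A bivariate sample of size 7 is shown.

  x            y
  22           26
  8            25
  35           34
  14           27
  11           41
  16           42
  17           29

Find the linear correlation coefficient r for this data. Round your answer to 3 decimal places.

n = 7, Σx = 123, Σy = 224, Σx² = 2635, Σy² = 7472, Σxy = 3956
nΣxy − ΣxΣy = 27692 − 27552 = 140
nΣx² − (Σx)² = 18445 − 15129 = 3316; nΣy² − (Σy)² = 52304 − 50176 = 2128
r = 140 / √(3316 × 2128) = 140 / 2656.3976 ≈ 0.053

0.053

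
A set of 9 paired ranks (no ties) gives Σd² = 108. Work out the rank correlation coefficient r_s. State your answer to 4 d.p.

0.1000

ρ = 1 − 6Σd² / [n(n²−1)] = 1 − 6×108 / (9×80)
  = 1 − 648/720 = 1 − 0.90000 ≈ 0.1000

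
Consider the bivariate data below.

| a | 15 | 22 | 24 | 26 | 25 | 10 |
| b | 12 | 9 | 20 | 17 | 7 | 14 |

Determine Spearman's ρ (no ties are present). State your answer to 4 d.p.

Rank a: 2, 3, 4, 6, 5, 1
Rank b: 3, 2, 6, 5, 1, 4
d = rank(a) − rank(b): -1, 1, -2, 1, 4, -3; Σd² = 32
ρ = 1 − 6Σd² / [n(n²−1)] = 1 − 6×32 / (6×35) = 1 − 192/210 ≈ 0.0857

0.0857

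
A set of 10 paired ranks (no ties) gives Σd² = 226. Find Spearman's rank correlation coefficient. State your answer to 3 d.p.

-0.370

ρ = 1 − 6Σd² / [n(n²−1)] = 1 − 6×226 / (10×99)
  = 1 − 1356/990 = 1 − 1.3697 ≈ -0.370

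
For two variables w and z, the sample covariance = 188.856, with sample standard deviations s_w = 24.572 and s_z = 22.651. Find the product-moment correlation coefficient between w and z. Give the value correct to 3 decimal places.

r = Cov(w,z) / (s_w · s_z) = 188.856 / (24.572 × 22.651)
  = 188.856 / 556.5804 ≈ 0.339

0.339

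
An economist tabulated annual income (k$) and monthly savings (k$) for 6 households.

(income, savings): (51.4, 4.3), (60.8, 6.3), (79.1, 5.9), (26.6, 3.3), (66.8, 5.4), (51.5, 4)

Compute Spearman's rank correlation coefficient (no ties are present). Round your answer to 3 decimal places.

Rank income: 2, 4, 6, 1, 5, 3
Rank savings: 3, 6, 5, 1, 4, 2
d = rank(income) − rank(savings): -1, -2, 1, 0, 1, 1; Σd² = 8
ρ = 1 − 6Σd² / [n(n²−1)] = 1 − 6×8 / (6×35) = 1 − 48/210 ≈ 0.771

0.771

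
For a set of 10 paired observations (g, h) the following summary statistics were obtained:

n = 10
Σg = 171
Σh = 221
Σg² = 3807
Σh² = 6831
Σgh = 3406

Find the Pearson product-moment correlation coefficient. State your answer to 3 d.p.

-0.285

r = (nΣgh − ΣgΣh) / √[(nΣg² − (Σg)²)(nΣh² − (Σh)²)]
Numerator: 10×3406 − 171×221 = -3731
Denominator: √[(38070 − 29241)(68310 − 48841)] = √[8829 × 19469] = 13110.7514
r = -3731 / 13110.7514 ≈ -0.285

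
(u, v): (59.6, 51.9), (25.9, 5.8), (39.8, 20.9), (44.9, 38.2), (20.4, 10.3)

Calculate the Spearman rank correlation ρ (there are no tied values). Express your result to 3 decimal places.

0.900

Rank u: 5, 2, 3, 4, 1
Rank v: 5, 1, 3, 4, 2
d = rank(u) − rank(v): 0, 1, 0, 0, -1; Σd² = 2
ρ = 1 − 6Σd² / [n(n²−1)] = 1 − 6×2 / (5×24) = 1 − 12/120 ≈ 0.900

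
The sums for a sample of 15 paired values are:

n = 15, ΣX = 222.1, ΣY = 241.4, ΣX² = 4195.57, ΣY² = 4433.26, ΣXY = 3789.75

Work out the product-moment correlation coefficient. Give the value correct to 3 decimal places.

r = (nΣXY − ΣXΣY) / √[(nΣX² − (ΣX)²)(nΣY² − (ΣY)²)]
Numerator: 15×3789.75 − 222.1×241.4 = 3231.31
Denominator: √[(62933.55 − 49328.41)(66498.9 − 58273.96)] = √[13605.14 × 8224.94] = 10578.3487
r = 3231.31 / 10578.3487 ≈ 0.305

0.305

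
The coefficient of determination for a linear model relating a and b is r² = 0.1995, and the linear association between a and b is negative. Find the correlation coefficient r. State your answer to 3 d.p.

|r| = √0.1995 = 0.447
The association is negative, so r = −0.447.

-0.447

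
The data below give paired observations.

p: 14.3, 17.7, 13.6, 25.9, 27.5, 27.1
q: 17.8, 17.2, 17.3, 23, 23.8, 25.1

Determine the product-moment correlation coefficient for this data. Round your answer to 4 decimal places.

n = 6, Σp = 126.1, Σq = 124.2, Σp² = 2864.21, Σq² = 2637.42, Σpq = 2724.67
nΣpq − ΣpΣq = 16348.02 − 15661.62 = 686.4
nΣp² − (Σp)² = 17185.26 − 15901.21 = 1284.05; nΣq² − (Σq)² = 15824.52 − 15425.64 = 398.88
r = 686.4 / √(1284.05 × 398.88) = 686.4 / 715.6688 ≈ 0.9591

0.9591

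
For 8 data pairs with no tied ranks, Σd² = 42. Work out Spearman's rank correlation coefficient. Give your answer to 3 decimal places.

0.500

ρ = 1 − 6Σd² / [n(n²−1)] = 1 − 6×42 / (8×63)
  = 1 − 252/504 = 1 − 0.5000 ≈ 0.500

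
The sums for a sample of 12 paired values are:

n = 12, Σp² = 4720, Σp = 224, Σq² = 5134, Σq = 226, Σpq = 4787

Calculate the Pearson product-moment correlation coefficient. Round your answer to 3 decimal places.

r = (nΣpq − ΣpΣq) / √[(nΣp² − (Σp)²)(nΣq² − (Σq)²)]
Numerator: 12×4787 − 224×226 = 6820
Denominator: √[(56640 − 50176)(61608 − 51076)] = √[6464 × 10532] = 8250.9907
r = 6820 / 8250.9907 ≈ 0.827

0.827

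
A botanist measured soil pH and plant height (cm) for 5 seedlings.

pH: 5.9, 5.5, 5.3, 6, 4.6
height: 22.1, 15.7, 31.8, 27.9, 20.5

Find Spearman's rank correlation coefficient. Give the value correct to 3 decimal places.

Rank pH: 4, 3, 2, 5, 1
Rank height: 3, 1, 5, 4, 2
d = rank(pH) − rank(height): 1, 2, -3, 1, -1; Σd² = 16
ρ = 1 − 6Σd² / [n(n²−1)] = 1 − 6×16 / (5×24) = 1 − 96/120 ≈ 0.200

0.200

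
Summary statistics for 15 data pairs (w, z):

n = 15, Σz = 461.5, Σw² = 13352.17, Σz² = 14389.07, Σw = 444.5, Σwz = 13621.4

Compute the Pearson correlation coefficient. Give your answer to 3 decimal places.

-0.294

r = (nΣwz − ΣwΣz) / √[(nΣw² − (Σw)²)(nΣz² − (Σz)²)]
Numerator: 15×13621.4 − 444.5×461.5 = -815.75
Denominator: √[(200282.55 − 197580.25)(215836.05 − 212982.25)] = √[2702.3 × 2853.8] = 2777.0171
r = -815.75 / 2777.0171 ≈ -0.294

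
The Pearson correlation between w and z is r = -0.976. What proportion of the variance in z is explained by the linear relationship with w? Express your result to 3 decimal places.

0.953

r² = (-0.976)² = 0.953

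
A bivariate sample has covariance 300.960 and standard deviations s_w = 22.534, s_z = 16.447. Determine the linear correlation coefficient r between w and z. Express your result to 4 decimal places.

0.8121

r = Cov(w,z) / (s_w · s_z) = 300.960 / (22.534 × 16.447)
  = 300.960 / 370.6167 ≈ 0.8121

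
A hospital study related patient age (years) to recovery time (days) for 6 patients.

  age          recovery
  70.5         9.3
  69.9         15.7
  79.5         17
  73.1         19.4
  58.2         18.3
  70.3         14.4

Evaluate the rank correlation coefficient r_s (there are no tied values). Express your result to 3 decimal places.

0.086

Rank age: 4, 2, 6, 5, 1, 3
Rank recovery: 1, 3, 4, 6, 5, 2
d = rank(age) − rank(recovery): 3, -1, 2, -1, -4, 1; Σd² = 32
ρ = 1 − 6Σd² / [n(n²−1)] = 1 − 6×32 / (6×35) = 1 − 192/210 ≈ 0.086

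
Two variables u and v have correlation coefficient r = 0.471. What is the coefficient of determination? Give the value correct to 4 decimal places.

0.2218

r² = (0.471)² = 0.2218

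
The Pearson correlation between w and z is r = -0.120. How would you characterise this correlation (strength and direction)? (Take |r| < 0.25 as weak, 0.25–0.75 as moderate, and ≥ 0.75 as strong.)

weak negative

r = -0.120 < 0 so the relationship is negative.
|r| = 0.120, which falls in the weak range.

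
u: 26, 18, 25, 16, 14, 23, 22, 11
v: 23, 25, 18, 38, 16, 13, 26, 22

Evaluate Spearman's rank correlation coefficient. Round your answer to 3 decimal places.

Rank u: 8, 4, 7, 3, 2, 6, 5, 1
Rank v: 5, 6, 3, 8, 2, 1, 7, 4
d = rank(u) − rank(v): 3, -2, 4, -5, 0, 5, -2, -3; Σd² = 92
ρ = 1 − 6Σd² / [n(n²−1)] = 1 − 6×92 / (8×63) = 1 − 552/504 ≈ -0.095

-0.095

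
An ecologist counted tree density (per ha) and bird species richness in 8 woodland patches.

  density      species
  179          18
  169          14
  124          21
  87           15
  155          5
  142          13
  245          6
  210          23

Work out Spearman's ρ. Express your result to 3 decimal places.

Rank density: 6, 5, 2, 1, 4, 3, 8, 7
Rank species: 6, 4, 7, 5, 1, 3, 2, 8
d = rank(density) − rank(species): 0, 1, -5, -4, 3, 0, 6, -1; Σd² = 88
ρ = 1 − 6Σd² / [n(n²−1)] = 1 − 6×88 / (8×63) = 1 − 528/504 ≈ -0.048

-0.048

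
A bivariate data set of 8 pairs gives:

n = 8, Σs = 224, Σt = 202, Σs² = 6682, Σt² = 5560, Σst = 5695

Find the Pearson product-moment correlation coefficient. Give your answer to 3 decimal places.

0.090

r = (nΣst − ΣsΣt) / √[(nΣs² − (Σs)²)(nΣt² − (Σt)²)]
Numerator: 8×5695 − 224×202 = 312
Denominator: √[(53456 − 50176)(44480 − 40804)] = √[3280 × 3676] = 3472.3594
r = 312 / 3472.3594 ≈ 0.090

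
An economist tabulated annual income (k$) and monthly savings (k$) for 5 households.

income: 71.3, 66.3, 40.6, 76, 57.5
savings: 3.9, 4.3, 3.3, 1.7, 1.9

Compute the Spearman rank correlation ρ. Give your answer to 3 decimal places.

-0.200

Rank income: 4, 3, 1, 5, 2
Rank savings: 4, 5, 3, 1, 2
d = rank(income) − rank(savings): 0, -2, -2, 4, 0; Σd² = 24
ρ = 1 − 6Σd² / [n(n²−1)] = 1 − 6×24 / (5×24) = 1 − 144/120 ≈ -0.200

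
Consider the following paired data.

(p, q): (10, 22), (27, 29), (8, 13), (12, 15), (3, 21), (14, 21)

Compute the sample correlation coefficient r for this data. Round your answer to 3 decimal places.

n = 6, Σp = 74, Σq = 121, Σp² = 1242, Σq² = 2601, Σpq = 1644
nΣpq − ΣpΣq = 9864 − 8954 = 910
nΣp² − (Σp)² = 7452 − 5476 = 1976; nΣq² − (Σq)² = 15606 − 14641 = 965
r = 910 / √(1976 × 965) = 910 / 1380.8838 ≈ 0.659

0.659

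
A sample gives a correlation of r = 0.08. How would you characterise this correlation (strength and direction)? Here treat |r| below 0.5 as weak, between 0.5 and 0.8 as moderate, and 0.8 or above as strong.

r = 0.08 > 0 so the relationship is positive.
|r| = 0.08, which falls in the weak range.

weak positive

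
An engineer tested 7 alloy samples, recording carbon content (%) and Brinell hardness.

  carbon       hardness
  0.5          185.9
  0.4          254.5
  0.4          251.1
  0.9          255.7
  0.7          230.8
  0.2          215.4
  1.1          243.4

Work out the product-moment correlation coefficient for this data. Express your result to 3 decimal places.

n = 7, Σx = 4.2, Σy = 1636.8, Σx² = 3.12, Σy² = 386672.12, Σxy = 997.7
nΣxy − ΣxΣy = 6983.9 − 6874.56 = 109.34
nΣx² − (Σx)² = 21.84 − 17.64 = 4.2; nΣy² − (Σy)² = 2706704.84 − 2679114.24 = 27590.6
r = 109.34 / √(4.2 × 27590.6) = 109.34 / 340.4123 ≈ 0.321

0.321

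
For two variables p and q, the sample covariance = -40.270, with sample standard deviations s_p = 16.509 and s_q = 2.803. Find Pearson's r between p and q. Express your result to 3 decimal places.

r = Cov(p,q) / (s_p · s_q) = -40.270 / (16.509 × 2.803)
  = -40.270 / 46.2747 ≈ -0.870

-0.870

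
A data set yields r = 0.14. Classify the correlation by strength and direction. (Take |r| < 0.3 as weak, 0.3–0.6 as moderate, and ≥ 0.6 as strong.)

r = 0.14 > 0 so the relationship is positive.
|r| = 0.14, which falls in the weak range.

weak positive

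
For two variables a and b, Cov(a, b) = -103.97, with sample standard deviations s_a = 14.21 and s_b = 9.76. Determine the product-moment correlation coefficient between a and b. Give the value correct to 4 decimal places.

r = Cov(a,b) / (s_a · s_b) = -103.97 / (14.21 × 9.76)
  = -103.97 / 138.6896 ≈ -0.7497

-0.7497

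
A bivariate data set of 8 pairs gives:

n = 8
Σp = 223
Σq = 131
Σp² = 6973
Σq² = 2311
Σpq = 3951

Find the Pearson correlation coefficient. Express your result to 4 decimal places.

0.8449

r = (nΣpq − ΣpΣq) / √[(nΣp² − (Σp)²)(nΣq² − (Σq)²)]
Numerator: 8×3951 − 223×131 = 2395
Denominator: √[(55784 − 49729)(18488 − 17161)] = √[6055 × 1327] = 2834.6049
r = 2395 / 2834.6049 ≈ 0.8449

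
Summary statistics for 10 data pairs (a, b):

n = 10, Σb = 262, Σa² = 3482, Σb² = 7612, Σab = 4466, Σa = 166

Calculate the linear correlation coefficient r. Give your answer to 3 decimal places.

0.158

r = (nΣab − ΣaΣb) / √[(nΣa² − (Σa)²)(nΣb² − (Σb)²)]
Numerator: 10×4466 − 166×262 = 1168
Denominator: √[(34820 − 27556)(76120 − 68644)] = √[7264 × 7476] = 7369.2377
r = 1168 / 7369.2377 ≈ 0.158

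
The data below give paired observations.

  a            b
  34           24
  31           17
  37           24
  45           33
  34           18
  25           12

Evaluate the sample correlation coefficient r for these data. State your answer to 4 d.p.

0.9636

n = 6, Σa = 206, Σb = 128, Σa² = 7292, Σb² = 2998, Σab = 4628
nΣab − ΣaΣb = 27768 − 26368 = 1400
nΣa² − (Σa)² = 43752 − 42436 = 1316; nΣb² − (Σb)² = 17988 − 16384 = 1604
r = 1400 / √(1316 × 1604) = 1400 / 1452.8813 ≈ 0.9636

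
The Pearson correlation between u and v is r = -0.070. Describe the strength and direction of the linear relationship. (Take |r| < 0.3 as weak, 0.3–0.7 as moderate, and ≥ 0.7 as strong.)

r = -0.070 < 0 so the relationship is negative.
|r| = 0.070, which falls in the weak range.

weak negative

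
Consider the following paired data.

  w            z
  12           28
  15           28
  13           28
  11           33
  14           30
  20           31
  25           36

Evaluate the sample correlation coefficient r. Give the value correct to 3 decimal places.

n = 7, Σw = 110, Σz = 214, Σw² = 1880, Σz² = 6598, Σwz = 3423
nΣwz − ΣwΣz = 23961 − 23540 = 421
nΣw² − (Σw)² = 13160 − 12100 = 1060; nΣz² − (Σz)² = 46186 − 45796 = 390
r = 421 / √(1060 × 390) = 421 / 642.9619 ≈ 0.655

0.655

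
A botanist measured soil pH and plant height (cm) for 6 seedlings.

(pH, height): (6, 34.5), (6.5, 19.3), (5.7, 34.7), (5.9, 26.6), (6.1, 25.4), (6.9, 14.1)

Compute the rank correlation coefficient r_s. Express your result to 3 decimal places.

-0.943

Rank pH: 3, 5, 1, 2, 4, 6
Rank height: 5, 2, 6, 4, 3, 1
d = rank(pH) − rank(height): -2, 3, -5, -2, 1, 5; Σd² = 68
ρ = 1 − 6Σd² / [n(n²−1)] = 1 − 6×68 / (6×35) = 1 − 408/210 ≈ -0.943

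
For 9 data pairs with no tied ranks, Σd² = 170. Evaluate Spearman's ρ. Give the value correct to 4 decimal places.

-0.4167

ρ = 1 − 6Σd² / [n(n²−1)] = 1 − 6×170 / (9×80)
  = 1 − 1020/720 = 1 − 1.41667 ≈ -0.4167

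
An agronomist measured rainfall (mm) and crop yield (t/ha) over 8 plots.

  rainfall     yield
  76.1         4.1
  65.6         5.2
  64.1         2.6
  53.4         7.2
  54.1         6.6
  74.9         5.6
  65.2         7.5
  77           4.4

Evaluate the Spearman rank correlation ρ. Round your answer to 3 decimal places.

-0.476

Rank rainfall: 7, 5, 3, 1, 2, 6, 4, 8
Rank yield: 2, 4, 1, 7, 6, 5, 8, 3
d = rank(rainfall) − rank(yield): 5, 1, 2, -6, -4, 1, -4, 5; Σd² = 124
ρ = 1 − 6Σd² / [n(n²−1)] = 1 − 6×124 / (8×63) = 1 − 744/504 ≈ -0.476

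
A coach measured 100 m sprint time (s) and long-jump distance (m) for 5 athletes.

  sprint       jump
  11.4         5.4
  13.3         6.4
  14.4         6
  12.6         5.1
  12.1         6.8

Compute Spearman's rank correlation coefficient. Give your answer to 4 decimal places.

Rank sprint: 1, 4, 5, 3, 2
Rank jump: 2, 4, 3, 1, 5
d = rank(sprint) − rank(jump): -1, 0, 2, 2, -3; Σd² = 18
ρ = 1 − 6Σd² / [n(n²−1)] = 1 − 6×18 / (5×24) = 1 − 108/120 ≈ 0.1000

0.1000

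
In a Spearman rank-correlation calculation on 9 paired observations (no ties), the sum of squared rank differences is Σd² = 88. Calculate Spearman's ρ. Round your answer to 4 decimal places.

0.2667

ρ = 1 − 6Σd² / [n(n²−1)] = 1 − 6×88 / (9×80)
  = 1 − 528/720 = 1 − 0.73333 ≈ 0.2667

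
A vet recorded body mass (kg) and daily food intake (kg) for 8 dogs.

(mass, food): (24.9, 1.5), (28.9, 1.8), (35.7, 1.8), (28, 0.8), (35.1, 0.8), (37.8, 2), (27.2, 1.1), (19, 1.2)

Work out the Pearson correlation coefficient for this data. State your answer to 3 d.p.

n = 8, Σx = 236.6, Σy = 11, Σx² = 7275.4, Σy² = 16.66, Σxy = 332.43
nΣxy − ΣxΣy = 2659.44 − 2602.6 = 56.84
nΣx² − (Σx)² = 58203.2 − 55979.56 = 2223.64; nΣy² − (Σy)² = 133.28 − 121 = 12.28
r = 56.84 / √(2223.64 × 12.28) = 56.84 / 165.2462 ≈ 0.344

0.344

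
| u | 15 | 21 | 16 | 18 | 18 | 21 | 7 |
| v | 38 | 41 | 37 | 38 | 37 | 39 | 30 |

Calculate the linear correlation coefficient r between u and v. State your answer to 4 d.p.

0.9458

n = 7, Σu = 116, Σv = 260, Σu² = 2060, Σv² = 9728, Σuv = 4402
nΣuv − ΣuΣv = 30814 − 30160 = 654
nΣu² − (Σu)² = 14420 − 13456 = 964; nΣv² − (Σv)² = 68096 − 67600 = 496
r = 654 / √(964 × 496) = 654 / 691.4796 ≈ 0.9458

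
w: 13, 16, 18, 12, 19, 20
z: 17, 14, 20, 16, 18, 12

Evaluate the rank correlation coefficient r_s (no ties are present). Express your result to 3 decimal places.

-0.086

Rank w: 2, 3, 4, 1, 5, 6
Rank z: 4, 2, 6, 3, 5, 1
d = rank(w) − rank(z): -2, 1, -2, -2, 0, 5; Σd² = 38
ρ = 1 − 6Σd² / [n(n²−1)] = 1 − 6×38 / (6×35) = 1 − 228/210 ≈ -0.086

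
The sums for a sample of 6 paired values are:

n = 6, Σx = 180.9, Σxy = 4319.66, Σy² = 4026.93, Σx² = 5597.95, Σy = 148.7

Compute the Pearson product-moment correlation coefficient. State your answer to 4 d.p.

r = (nΣxy − ΣxΣy) / √[(nΣx² − (Σx)²)(nΣy² − (Σy)²)]
Numerator: 6×4319.66 − 180.9×148.7 = -981.87
Denominator: √[(33587.7 − 32724.81)(24161.58 − 22111.69)] = √[862.89 × 2049.89] = 1329.9735
r = -981.87 / 1329.9735 ≈ -0.7383

-0.7383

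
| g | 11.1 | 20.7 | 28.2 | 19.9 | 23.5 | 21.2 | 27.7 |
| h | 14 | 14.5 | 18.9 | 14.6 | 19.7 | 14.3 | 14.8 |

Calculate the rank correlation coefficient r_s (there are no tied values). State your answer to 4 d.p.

0.7500

Rank g: 1, 3, 7, 2, 5, 4, 6
Rank h: 1, 3, 6, 4, 7, 2, 5
d = rank(g) − rank(h): 0, 0, 1, -2, -2, 2, 1; Σd² = 14
ρ = 1 − 6Σd² / [n(n²−1)] = 1 − 6×14 / (7×48) = 1 − 84/336 ≈ 0.7500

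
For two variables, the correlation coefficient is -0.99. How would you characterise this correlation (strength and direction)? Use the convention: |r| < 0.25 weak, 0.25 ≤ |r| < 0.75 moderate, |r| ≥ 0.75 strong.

strong negative

r = -0.99 < 0 so the relationship is negative.
|r| = 0.99, which falls in the strong range.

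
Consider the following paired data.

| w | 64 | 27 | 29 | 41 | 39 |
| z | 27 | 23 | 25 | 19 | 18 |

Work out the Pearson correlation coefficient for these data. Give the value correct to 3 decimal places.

n = 5, Σw = 200, Σz = 112, Σw² = 8868, Σz² = 2568, Σwz = 4555
nΣwz − ΣwΣz = 22775 − 22400 = 375
nΣw² − (Σw)² = 44340 − 40000 = 4340; nΣz² − (Σz)² = 12840 − 12544 = 296
r = 375 / √(4340 × 296) = 375 / 1133.4196 ≈ 0.331

0.331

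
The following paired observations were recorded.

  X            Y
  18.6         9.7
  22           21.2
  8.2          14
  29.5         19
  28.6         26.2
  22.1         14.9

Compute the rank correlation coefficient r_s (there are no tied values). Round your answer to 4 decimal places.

Rank X: 2, 3, 1, 6, 5, 4
Rank Y: 1, 5, 2, 4, 6, 3
d = rank(X) − rank(Y): 1, -2, -1, 2, -1, 1; Σd² = 12
ρ = 1 − 6Σd² / [n(n²−1)] = 1 − 6×12 / (6×35) = 1 − 72/210 ≈ 0.6571

0.6571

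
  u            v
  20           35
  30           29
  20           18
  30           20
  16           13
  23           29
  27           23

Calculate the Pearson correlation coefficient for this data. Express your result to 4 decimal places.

n = 7, Σu = 166, Σv = 167, Σu² = 4114, Σv² = 4329, Σuv = 4026
nΣuv − ΣuΣv = 28182 − 27722 = 460
nΣu² − (Σu)² = 28798 − 27556 = 1242; nΣv² − (Σv)² = 30303 − 27889 = 2414
r = 460 / √(1242 × 2414) = 460 / 1731.5276 ≈ 0.2657

0.2657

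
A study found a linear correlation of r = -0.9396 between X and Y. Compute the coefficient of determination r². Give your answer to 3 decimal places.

r² = (-0.9396)² = 0.883

0.883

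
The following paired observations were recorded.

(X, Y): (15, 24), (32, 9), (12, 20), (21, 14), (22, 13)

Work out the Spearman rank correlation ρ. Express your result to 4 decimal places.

Rank X: 2, 5, 1, 3, 4
Rank Y: 5, 1, 4, 3, 2
d = rank(X) − rank(Y): -3, 4, -3, 0, 2; Σd² = 38
ρ = 1 − 6Σd² / [n(n²−1)] = 1 − 6×38 / (5×24) = 1 − 228/120 ≈ -0.9000

-0.9000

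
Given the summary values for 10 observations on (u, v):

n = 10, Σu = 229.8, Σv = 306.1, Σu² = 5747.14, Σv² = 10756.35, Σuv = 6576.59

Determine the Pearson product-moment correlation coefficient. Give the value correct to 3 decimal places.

r = (nΣuv − ΣuΣv) / √[(nΣu² − (Σu)²)(nΣv² − (Σv)²)]
Numerator: 10×6576.59 − 229.8×306.1 = -4575.88
Denominator: √[(57471.4 − 52808.04)(107563.5 − 93697.21)] = √[4663.36 × 13866.29] = 8041.3620
r = -4575.88 / 8041.3620 ≈ -0.569

-0.569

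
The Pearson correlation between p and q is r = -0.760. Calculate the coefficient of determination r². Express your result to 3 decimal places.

r² = (-0.760)² = 0.578

0.578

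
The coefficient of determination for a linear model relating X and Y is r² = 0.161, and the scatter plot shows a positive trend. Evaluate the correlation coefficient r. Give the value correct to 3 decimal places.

0.401

|r| = √0.161 = 0.401
The association is positive, so r = 0.401.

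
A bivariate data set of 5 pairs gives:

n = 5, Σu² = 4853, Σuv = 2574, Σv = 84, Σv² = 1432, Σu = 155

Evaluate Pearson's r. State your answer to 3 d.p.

r = (nΣuv − ΣuΣv) / √[(nΣu² − (Σu)²)(nΣv² − (Σv)²)]
Numerator: 5×2574 − 155×84 = -150
Denominator: √[(24265 − 24025)(7160 − 7056)] = √[240 × 104] = 157.9873
r = -150 / 157.9873 ≈ -0.949

-0.949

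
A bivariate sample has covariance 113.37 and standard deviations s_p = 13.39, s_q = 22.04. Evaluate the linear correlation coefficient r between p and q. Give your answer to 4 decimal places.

0.3842

r = Cov(p,q) / (s_p · s_q) = 113.37 / (13.39 × 22.04)
  = 113.37 / 295.1156 ≈ 0.3842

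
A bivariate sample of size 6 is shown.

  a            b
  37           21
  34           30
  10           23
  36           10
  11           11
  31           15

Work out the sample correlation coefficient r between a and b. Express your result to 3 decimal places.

0.119

n = 6, Σa = 159, Σb = 110, Σa² = 5003, Σb² = 2316, Σab = 2973
nΣab − ΣaΣb = 17838 − 17490 = 348
nΣa² − (Σa)² = 30018 − 25281 = 4737; nΣb² − (Σb)² = 13896 − 12100 = 1796
r = 348 / √(4737 × 1796) = 348 / 2916.7880 ≈ 0.119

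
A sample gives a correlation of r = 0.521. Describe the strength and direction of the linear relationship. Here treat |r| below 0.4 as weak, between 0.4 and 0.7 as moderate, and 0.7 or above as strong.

moderate positive

r = 0.521 > 0 so the relationship is positive.
|r| = 0.521, which falls in the moderate range.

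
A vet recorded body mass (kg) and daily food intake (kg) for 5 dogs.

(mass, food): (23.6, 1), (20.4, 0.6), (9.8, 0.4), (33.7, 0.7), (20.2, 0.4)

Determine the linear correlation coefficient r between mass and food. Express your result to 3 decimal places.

0.546

n = 5, Σx = 107.7, Σy = 3.1, Σx² = 2612.89, Σy² = 2.17, Σxy = 71.43
nΣxy − ΣxΣy = 357.15 − 333.87 = 23.28
nΣx² − (Σx)² = 13064.45 − 11599.29 = 1465.16; nΣy² − (Σy)² = 10.85 − 9.61 = 1.24
r = 23.28 / √(1465.16 × 1.24) = 23.28 / 42.6239 ≈ 0.546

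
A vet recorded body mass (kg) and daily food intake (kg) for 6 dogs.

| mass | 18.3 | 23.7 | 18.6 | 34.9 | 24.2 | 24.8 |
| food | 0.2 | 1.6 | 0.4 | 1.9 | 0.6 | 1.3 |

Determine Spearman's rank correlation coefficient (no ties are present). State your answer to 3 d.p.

0.829

Rank mass: 1, 3, 2, 6, 4, 5
Rank food: 1, 5, 2, 6, 3, 4
d = rank(mass) − rank(food): 0, -2, 0, 0, 1, 1; Σd² = 6
ρ = 1 − 6Σd² / [n(n²−1)] = 1 − 6×6 / (6×35) = 1 − 36/210 ≈ 0.829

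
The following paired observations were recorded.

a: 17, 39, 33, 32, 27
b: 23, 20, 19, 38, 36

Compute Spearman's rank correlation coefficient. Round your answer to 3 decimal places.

Rank a: 1, 5, 4, 3, 2
Rank b: 3, 2, 1, 5, 4
d = rank(a) − rank(b): -2, 3, 3, -2, -2; Σd² = 30
ρ = 1 − 6Σd² / [n(n²−1)] = 1 − 6×30 / (5×24) = 1 − 180/120 ≈ -0.500

-0.500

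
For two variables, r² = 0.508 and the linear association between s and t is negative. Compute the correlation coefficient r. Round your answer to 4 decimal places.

-0.7127

|r| = √0.508 = 0.7127
The association is negative, so r = −0.7127.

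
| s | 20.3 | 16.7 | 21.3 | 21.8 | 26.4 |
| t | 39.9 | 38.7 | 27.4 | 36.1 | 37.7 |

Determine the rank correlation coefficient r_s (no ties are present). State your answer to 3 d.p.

Rank s: 2, 1, 3, 4, 5
Rank t: 5, 4, 1, 2, 3
d = rank(s) − rank(t): -3, -3, 2, 2, 2; Σd² = 30
ρ = 1 − 6Σd² / [n(n²−1)] = 1 − 6×30 / (5×24) = 1 − 180/120 ≈ -0.500

-0.500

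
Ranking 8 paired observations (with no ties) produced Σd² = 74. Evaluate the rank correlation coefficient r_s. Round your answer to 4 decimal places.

0.1190

ρ = 1 − 6Σd² / [n(n²−1)] = 1 − 6×74 / (8×63)
  = 1 − 444/504 = 1 − 0.88095 ≈ 0.1190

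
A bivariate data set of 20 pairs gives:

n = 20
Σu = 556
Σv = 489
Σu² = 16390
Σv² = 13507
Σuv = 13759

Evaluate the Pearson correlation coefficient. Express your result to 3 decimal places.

0.137

r = (nΣuv − ΣuΣv) / √[(nΣu² − (Σu)²)(nΣv² − (Σv)²)]
Numerator: 20×13759 − 556×489 = 3296
Denominator: √[(327800 − 309136)(270140 − 239121)] = √[18664 × 31019] = 24061.1433
r = 3296 / 24061.1433 ≈ 0.137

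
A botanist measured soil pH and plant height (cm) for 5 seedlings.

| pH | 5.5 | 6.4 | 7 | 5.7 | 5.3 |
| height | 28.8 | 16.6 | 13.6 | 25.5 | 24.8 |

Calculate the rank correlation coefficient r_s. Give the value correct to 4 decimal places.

-0.7000

Rank pH: 2, 4, 5, 3, 1
Rank height: 5, 2, 1, 4, 3
d = rank(pH) − rank(height): -3, 2, 4, -1, -2; Σd² = 34
ρ = 1 − 6Σd² / [n(n²−1)] = 1 − 6×34 / (5×24) = 1 − 204/120 ≈ -0.7000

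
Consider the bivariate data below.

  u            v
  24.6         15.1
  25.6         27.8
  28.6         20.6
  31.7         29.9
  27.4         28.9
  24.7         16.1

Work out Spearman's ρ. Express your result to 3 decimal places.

0.829

Rank u: 1, 3, 5, 6, 4, 2
Rank v: 1, 4, 3, 6, 5, 2
d = rank(u) − rank(v): 0, -1, 2, 0, -1, 0; Σd² = 6
ρ = 1 − 6Σd² / [n(n²−1)] = 1 − 6×6 / (6×35) = 1 − 36/210 ≈ 0.829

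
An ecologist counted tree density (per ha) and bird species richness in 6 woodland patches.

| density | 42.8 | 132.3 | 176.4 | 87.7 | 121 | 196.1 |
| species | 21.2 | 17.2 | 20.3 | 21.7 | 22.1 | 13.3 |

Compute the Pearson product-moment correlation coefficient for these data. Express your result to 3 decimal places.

n = 6, Σx = 756.3, Σy = 115.8, Σx² = 111239.59, Σy² = 2293.56, Σxy = 13949.16
nΣxy − ΣxΣy = 83694.96 − 87579.54 = -3884.58
nΣx² − (Σx)² = 667437.54 − 571989.69 = 95447.85; nΣy² − (Σy)² = 13761.36 − 13409.64 = 351.72
r = -3884.58 / √(95447.85 × 351.72) = -3884.58 / 5794.0416 ≈ -0.670

-0.670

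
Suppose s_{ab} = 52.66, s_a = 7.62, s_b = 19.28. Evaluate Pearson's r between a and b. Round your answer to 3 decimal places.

r = Cov(a,b) / (s_a · s_b) = 52.66 / (7.62 × 19.28)
  = 52.66 / 146.9136 ≈ 0.358

0.358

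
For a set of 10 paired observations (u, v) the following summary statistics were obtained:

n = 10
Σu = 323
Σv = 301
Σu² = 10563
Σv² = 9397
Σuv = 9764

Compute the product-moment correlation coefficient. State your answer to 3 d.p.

r = (nΣuv − ΣuΣv) / √[(nΣu² − (Σu)²)(nΣv² − (Σv)²)]
Numerator: 10×9764 − 323×301 = 417
Denominator: √[(105630 − 104329)(93970 − 90601)] = √[1301 × 3369] = 2093.5780
r = 417 / 2093.5780 ≈ 0.199

0.199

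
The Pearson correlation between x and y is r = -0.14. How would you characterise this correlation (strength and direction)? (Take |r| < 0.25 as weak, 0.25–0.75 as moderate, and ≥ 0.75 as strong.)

r = -0.14 < 0 so the relationship is negative.
|r| = 0.14, which falls in the weak range.

weak negative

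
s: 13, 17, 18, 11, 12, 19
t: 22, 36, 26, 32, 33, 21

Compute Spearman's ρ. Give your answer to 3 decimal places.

-0.486

Rank s: 3, 4, 5, 1, 2, 6
Rank t: 2, 6, 3, 4, 5, 1
d = rank(s) − rank(t): 1, -2, 2, -3, -3, 5; Σd² = 52
ρ = 1 − 6Σd² / [n(n²−1)] = 1 − 6×52 / (6×35) = 1 − 312/210 ≈ -0.486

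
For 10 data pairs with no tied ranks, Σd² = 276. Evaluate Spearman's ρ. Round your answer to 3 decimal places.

ρ = 1 − 6Σd² / [n(n²−1)] = 1 − 6×276 / (10×99)
  = 1 − 1656/990 = 1 − 1.6727 ≈ -0.673

-0.673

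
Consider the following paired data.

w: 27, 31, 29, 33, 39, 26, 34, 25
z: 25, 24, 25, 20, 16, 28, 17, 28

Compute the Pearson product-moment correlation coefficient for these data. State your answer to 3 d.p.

n = 8, Σw = 244, Σz = 183, Σw² = 7598, Σz² = 4339, Σwz = 5434
nΣwz − ΣwΣz = 43472 − 44652 = -1180
nΣw² − (Σw)² = 60784 − 59536 = 1248; nΣz² − (Σz)² = 34712 − 33489 = 1223
r = -1180 / √(1248 × 1223) = -1180 / 1235.4368 ≈ -0.955

-0.955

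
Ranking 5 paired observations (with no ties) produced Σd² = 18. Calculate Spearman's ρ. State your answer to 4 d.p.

ρ = 1 − 6Σd² / [n(n²−1)] = 1 − 6×18 / (5×24)
  = 1 − 108/120 = 1 − 0.90000 ≈ 0.1000

0.1000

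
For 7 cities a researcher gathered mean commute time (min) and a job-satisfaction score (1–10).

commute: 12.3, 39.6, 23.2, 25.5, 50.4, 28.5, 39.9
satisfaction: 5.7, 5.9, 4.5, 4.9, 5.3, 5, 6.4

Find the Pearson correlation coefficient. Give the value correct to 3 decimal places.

0.329

n = 7, Σx = 219.4, Σy = 37.7, Σx² = 7852.36, Σy² = 205.61, Σxy = 1198.08
nΣxy − ΣxΣy = 8386.56 − 8271.38 = 115.18
nΣx² − (Σx)² = 54966.52 − 48136.36 = 6830.16; nΣy² − (Σy)² = 1439.27 − 1421.29 = 17.98
r = 115.18 / √(6830.16 × 17.98) = 115.18 / 350.4373 ≈ 0.329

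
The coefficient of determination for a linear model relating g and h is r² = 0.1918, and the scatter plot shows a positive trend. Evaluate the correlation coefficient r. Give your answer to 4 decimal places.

0.4379

|r| = √0.1918 = 0.4379
The association is positive, so r = 0.4379.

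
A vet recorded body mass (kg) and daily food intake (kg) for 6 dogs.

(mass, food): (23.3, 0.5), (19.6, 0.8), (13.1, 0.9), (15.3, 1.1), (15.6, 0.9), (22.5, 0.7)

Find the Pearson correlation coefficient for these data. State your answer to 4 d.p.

-0.8433

n = 6, Σx = 109.4, Σy = 4.9, Σx² = 2082.36, Σy² = 4.21, Σxy = 85.74
nΣxy − ΣxΣy = 514.44 − 536.06 = -21.62
nΣx² − (Σx)² = 12494.16 − 11968.36 = 525.8; nΣy² − (Σy)² = 25.26 − 24.01 = 1.25
r = -21.62 / √(525.8 × 1.25) = -21.62 / 25.6369 ≈ -0.8433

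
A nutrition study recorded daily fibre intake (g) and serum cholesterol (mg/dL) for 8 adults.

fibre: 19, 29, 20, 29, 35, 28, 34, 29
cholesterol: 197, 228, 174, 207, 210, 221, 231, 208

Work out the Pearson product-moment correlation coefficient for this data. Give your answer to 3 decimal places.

0.733

n = 8, Σx = 223, Σy = 1676, Σx² = 6449, Σy² = 353484, Σxy = 47262
nΣxy − ΣxΣy = 378096 − 373748 = 4348
nΣx² − (Σx)² = 51592 − 49729 = 1863; nΣy² − (Σy)² = 2827872 − 2808976 = 18896
r = 4348 / √(1863 × 18896) = 4348 / 5933.2325 ≈ 0.733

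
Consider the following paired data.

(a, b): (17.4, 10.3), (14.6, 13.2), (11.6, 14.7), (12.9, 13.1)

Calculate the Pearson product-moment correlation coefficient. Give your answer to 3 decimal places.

-0.954

n = 4, Σa = 56.5, Σb = 51.3, Σa² = 816.89, Σb² = 668.03, Σab = 711.45
nΣab − ΣaΣb = 2845.8 − 2898.45 = -52.65
nΣa² − (Σa)² = 3267.56 − 3192.25 = 75.31; nΣb² − (Σb)² = 2672.12 − 2631.69 = 40.43
r = -52.65 / √(75.31 × 40.43) = -52.65 / 55.1796 ≈ -0.954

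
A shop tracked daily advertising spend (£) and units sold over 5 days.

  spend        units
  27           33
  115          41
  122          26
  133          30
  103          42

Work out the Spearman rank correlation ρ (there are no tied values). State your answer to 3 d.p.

Rank spend: 1, 3, 4, 5, 2
Rank units: 3, 4, 1, 2, 5
d = rank(spend) − rank(units): -2, -1, 3, 3, -3; Σd² = 32
ρ = 1 − 6Σd² / [n(n²−1)] = 1 − 6×32 / (5×24) = 1 − 192/120 ≈ -0.600

-0.600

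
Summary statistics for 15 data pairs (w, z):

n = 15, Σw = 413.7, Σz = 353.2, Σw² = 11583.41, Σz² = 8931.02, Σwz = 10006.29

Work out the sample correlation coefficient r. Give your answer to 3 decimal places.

0.812

r = (nΣwz − ΣwΣz) / √[(nΣw² − (Σw)²)(nΣz² − (Σz)²)]
Numerator: 15×10006.29 − 413.7×353.2 = 3975.51
Denominator: √[(173751.15 − 171147.69)(133965.3 − 124750.24)] = √[2603.46 × 9215.06] = 4898.0649
r = 3975.51 / 4898.0649 ≈ 0.812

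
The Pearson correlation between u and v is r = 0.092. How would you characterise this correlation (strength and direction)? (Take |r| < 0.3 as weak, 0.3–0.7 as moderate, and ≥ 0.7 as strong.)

weak positive

r = 0.092 > 0 so the relationship is positive.
|r| = 0.092, which falls in the weak range.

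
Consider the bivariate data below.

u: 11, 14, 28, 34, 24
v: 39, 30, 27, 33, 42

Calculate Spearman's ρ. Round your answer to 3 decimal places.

Rank u: 1, 2, 4, 5, 3
Rank v: 4, 2, 1, 3, 5
d = rank(u) − rank(v): -3, 0, 3, 2, -2; Σd² = 26
ρ = 1 − 6Σd² / [n(n²−1)] = 1 − 6×26 / (5×24) = 1 − 156/120 ≈ -0.300

-0.300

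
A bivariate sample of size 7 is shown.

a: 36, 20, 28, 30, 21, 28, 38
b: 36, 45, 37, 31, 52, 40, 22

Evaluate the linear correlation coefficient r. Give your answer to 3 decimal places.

-0.869

n = 7, Σa = 201, Σb = 263, Σa² = 6049, Σb² = 10439, Σab = 7210
nΣab − ΣaΣb = 50470 − 52863 = -2393
nΣa² − (Σa)² = 42343 − 40401 = 1942; nΣb² − (Σb)² = 73073 − 69169 = 3904
r = -2393 / √(1942 × 3904) = -2393 / 2753.4647 ≈ -0.869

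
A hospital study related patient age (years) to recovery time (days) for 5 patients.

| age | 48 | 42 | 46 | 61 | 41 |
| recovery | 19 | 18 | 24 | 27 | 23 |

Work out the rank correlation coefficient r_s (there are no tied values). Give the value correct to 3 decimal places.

Rank age: 4, 2, 3, 5, 1
Rank recovery: 2, 1, 4, 5, 3
d = rank(age) − rank(recovery): 2, 1, -1, 0, -2; Σd² = 10
ρ = 1 − 6Σd² / [n(n²−1)] = 1 − 6×10 / (5×24) = 1 − 60/120 ≈ 0.500

0.500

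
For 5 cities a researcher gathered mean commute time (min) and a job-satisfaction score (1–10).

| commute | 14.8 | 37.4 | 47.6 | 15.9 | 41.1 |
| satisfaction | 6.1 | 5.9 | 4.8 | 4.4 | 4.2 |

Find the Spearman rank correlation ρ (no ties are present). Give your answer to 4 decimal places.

Rank commute: 1, 3, 5, 2, 4
Rank satisfaction: 5, 4, 3, 2, 1
d = rank(commute) − rank(satisfaction): -4, -1, 2, 0, 3; Σd² = 30
ρ = 1 − 6Σd² / [n(n²−1)] = 1 − 6×30 / (5×24) = 1 − 180/120 ≈ -0.5000

-0.5000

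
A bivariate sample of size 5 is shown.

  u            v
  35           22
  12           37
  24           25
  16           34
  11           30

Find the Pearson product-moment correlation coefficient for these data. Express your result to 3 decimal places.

-0.858

n = 5, Σu = 98, Σv = 148, Σu² = 2322, Σv² = 4534, Σuv = 2688
nΣuv − ΣuΣv = 13440 − 14504 = -1064
nΣu² − (Σu)² = 11610 − 9604 = 2006; nΣv² − (Σv)² = 22670 − 21904 = 766
r = -1064 / √(2006 × 766) = -1064 / 1239.5951 ≈ -0.858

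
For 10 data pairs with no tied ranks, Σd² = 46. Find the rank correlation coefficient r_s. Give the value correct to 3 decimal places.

ρ = 1 − 6Σd² / [n(n²−1)] = 1 − 6×46 / (10×99)
  = 1 − 276/990 = 1 − 0.2788 ≈ 0.721

0.721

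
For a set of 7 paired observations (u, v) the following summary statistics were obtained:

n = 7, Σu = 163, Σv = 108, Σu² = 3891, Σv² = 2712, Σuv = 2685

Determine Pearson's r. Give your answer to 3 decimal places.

0.539

r = (nΣuv − ΣuΣv) / √[(nΣu² − (Σu)²)(nΣv² − (Σv)²)]
Numerator: 7×2685 − 163×108 = 1191
Denominator: √[(27237 − 26569)(18984 − 11664)] = √[668 × 7320] = 2211.2802
r = 1191 / 2211.2802 ≈ 0.539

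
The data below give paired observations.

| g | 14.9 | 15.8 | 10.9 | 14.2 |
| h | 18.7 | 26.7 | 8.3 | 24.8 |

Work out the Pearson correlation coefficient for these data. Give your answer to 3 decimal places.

n = 4, Σg = 55.8, Σh = 78.5, Σg² = 792.1, Σh² = 1746.51, Σgh = 1143.12
nΣgh − ΣgΣh = 4572.48 − 4380.3 = 192.18
nΣg² − (Σg)² = 3168.4 − 3113.64 = 54.76; nΣh² − (Σh)² = 6986.04 − 6162.25 = 823.79
r = 192.18 / √(54.76 × 823.79) = 192.18 / 212.3929 ≈ 0.905

0.905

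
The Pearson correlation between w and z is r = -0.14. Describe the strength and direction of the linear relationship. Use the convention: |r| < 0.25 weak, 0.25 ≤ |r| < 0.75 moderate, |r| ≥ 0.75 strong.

weak negative

r = -0.14 < 0 so the relationship is negative.
|r| = 0.14, which falls in the weak range.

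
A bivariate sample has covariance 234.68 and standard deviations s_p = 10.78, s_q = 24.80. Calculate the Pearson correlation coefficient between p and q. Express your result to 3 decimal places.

0.878

r = Cov(p,q) / (s_p · s_q) = 234.68 / (10.78 × 24.80)
  = 234.68 / 267.3440 ≈ 0.878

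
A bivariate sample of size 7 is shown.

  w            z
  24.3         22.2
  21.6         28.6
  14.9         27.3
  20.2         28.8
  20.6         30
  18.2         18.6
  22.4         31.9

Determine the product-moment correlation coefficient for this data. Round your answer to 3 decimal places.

n = 7, Σw = 142.2, Σz = 187.4, Σw² = 2944.46, Σz² = 5149.1, Σwz = 3816.83
nΣwz − ΣwΣz = 26717.81 − 26648.28 = 69.53
nΣw² − (Σw)² = 20611.22 − 20220.84 = 390.38; nΣz² − (Σz)² = 36043.7 − 35118.76 = 924.94
r = 69.53 / √(390.38 × 924.94) = 69.53 / 600.8977 ≈ 0.116

0.116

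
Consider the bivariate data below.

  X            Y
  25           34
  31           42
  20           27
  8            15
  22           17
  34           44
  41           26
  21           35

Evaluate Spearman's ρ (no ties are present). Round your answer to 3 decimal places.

0.476

Rank X: 5, 6, 2, 1, 4, 7, 8, 3
Rank Y: 5, 7, 4, 1, 2, 8, 3, 6
d = rank(X) − rank(Y): 0, -1, -2, 0, 2, -1, 5, -3; Σd² = 44
ρ = 1 − 6Σd² / [n(n²−1)] = 1 − 6×44 / (8×63) = 1 − 264/504 ≈ 0.476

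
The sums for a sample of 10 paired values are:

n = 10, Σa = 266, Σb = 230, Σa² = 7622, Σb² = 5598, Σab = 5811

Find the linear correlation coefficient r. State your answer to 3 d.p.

r = (nΣab − ΣaΣb) / √[(nΣa² − (Σa)²)(nΣb² − (Σb)²)]
Numerator: 10×5811 − 266×230 = -3070
Denominator: √[(76220 − 70756)(55980 − 52900)] = √[5464 × 3080] = 4102.3310
r = -3070 / 4102.3310 ≈ -0.748

-0.748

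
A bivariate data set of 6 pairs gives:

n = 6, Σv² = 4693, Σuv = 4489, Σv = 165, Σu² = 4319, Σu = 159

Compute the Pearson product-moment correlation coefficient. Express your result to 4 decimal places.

r = (nΣuv − ΣuΣv) / √[(nΣu² − (Σu)²)(nΣv² − (Σv)²)]
Numerator: 6×4489 − 159×165 = 699
Denominator: √[(25914 − 25281)(28158 − 27225)] = √[633 × 933] = 768.4979
r = 699 / 768.4979 ≈ 0.9096

0.9096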